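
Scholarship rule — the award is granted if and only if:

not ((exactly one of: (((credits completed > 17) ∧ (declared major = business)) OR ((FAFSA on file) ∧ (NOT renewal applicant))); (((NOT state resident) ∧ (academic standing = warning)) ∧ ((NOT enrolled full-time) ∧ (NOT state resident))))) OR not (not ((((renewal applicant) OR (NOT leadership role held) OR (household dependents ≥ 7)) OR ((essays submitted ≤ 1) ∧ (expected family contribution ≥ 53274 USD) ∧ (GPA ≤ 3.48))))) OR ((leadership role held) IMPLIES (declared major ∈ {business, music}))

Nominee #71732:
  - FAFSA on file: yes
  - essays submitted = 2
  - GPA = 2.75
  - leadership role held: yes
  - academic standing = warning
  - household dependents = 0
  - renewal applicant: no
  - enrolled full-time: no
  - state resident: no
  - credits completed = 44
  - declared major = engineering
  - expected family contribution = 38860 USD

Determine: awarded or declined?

Atomic conditions:
  credits completed > 17: 44 > 17 is true
  declared major = business: engineering == business is false
  FAFSA on file: yes → true
  NOT renewal applicant: no → true
  NOT state resident: no → true
  academic standing = warning: warning == warning is true
  NOT enrolled full-time: no → true
  renewal applicant: no → false
  NOT leadership role held: yes → false
  household dependents ≥ 7: 0 ≥ 7 is false
  essays submitted ≤ 1: 2 ≤ 1 is false
  expected family contribution ≥ 53274 USD: 38860 ≥ 53274 is false
  GPA ≤ 3.48: 2.75 ≤ 3.48 is true
  leadership role held: yes → true
  declared major ∈ {business, music}: engineering is not in the set → false
Combine:
[1.1.1.1] true AND false = false
[1.1.1.2] true AND true = true
[1.1.1] false OR true = true
[1.1.2.1] true AND true = true
[1.1.2.2] true AND true = true
[1.1.2] true AND true = true
[1.1] exactly-one(true, true) = false
[1] NOT false = true
[2.1.1.1] false OR false OR false = false
[2.1.1.2] false AND false AND true = false
[2.1.1] false OR false = false
[2.1] NOT false = true
[2] NOT true = false
[3] true → false = false
[root] true OR false OR false = true
Overall: true → awarded

Awarded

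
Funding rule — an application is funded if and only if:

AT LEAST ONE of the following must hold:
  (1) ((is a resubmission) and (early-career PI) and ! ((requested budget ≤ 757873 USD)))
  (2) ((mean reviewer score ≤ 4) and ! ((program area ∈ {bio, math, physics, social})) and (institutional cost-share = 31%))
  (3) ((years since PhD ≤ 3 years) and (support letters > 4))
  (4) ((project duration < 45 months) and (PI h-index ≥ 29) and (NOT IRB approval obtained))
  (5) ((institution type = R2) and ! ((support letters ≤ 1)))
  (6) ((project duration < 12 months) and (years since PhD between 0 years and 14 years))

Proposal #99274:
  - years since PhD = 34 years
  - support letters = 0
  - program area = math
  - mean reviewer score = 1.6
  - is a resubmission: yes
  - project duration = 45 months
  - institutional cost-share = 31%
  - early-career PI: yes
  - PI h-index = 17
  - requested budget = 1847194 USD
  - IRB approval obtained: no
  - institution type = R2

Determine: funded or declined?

Funded

Atomic conditions:
  is a resubmission: yes → true
  early-career PI: yes → true
  requested budget ≤ 757873 USD: 1847194 ≤ 757873 is false
  mean reviewer score ≤ 4: 1.6 ≤ 4 is true
  program area ∈ {bio, math, physics, social}: math is in the set → true
  institutional cost-share = 31%: 31 == 31 is true
  years since PhD ≤ 3 years: 34 ≤ 3 is false
  support letters > 4: 0 > 4 is false
  project duration < 45 months: 45 < 45 is false
  PI h-index ≥ 29: 17 ≥ 29 is false
  NOT IRB approval obtained: no → true
  institution type = R2: R2 == R2 is true
  support letters ≤ 1: 0 ≤ 1 is true
  project duration < 12 months: 45 < 12 is false
  years since PhD between 0 years and 14 years: 34 in [0, 14] is false
Combine:
[1.3] NOT false = true
[1] true AND true AND true = true
[2.2] NOT true = false
[2] true AND false AND true = false
[3] false AND false = false
[4] false AND false AND true = false
[5.2] NOT true = false
[5] true AND false = false
[6] false AND false = false
[root] true OR false OR false OR false OR false OR false = true
Overall: true → funded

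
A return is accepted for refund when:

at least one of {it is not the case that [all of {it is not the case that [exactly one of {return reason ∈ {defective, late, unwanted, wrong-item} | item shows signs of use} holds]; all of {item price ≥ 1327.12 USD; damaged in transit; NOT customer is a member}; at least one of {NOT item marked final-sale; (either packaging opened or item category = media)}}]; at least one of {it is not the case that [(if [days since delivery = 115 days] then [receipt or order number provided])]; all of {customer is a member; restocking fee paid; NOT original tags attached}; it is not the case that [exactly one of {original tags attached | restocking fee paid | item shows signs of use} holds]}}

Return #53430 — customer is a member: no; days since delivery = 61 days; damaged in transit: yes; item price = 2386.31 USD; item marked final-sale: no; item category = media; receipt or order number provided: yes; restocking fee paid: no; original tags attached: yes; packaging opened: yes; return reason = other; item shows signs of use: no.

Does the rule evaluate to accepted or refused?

Refused

Atomic conditions:
  return reason ∈ {defective, late, unwanted, wrong-item}: other is not in the set → false
  item shows signs of use: no → false
  item price ≥ 1327.12 USD: 2386.31 ≥ 1327.12 is true
  damaged in transit: yes → true
  NOT customer is a member: no → true
  NOT item marked final-sale: no → true
  packaging opened: yes → true
  item category = media: media == media is true
  days since delivery = 115 days: 61 == 115 is false
  receipt or order number provided: yes → true
  customer is a member: no → false
  restocking fee paid: no → false
  NOT original tags attached: yes → false
  original tags attached: yes → true
Combine:
[1.1.1.1] exactly-one(false, false) = false
[1.1.1] NOT false = true
[1.1.2] true AND true AND true = true
[1.1.3.2] true OR true = true
[1.1.3] true OR true = true
[1.1] true AND true AND true = true
[1] NOT true = false
[2.1.1] false → true (antecedent false ⇒ implication holds) = true
[2.1] NOT true = false
[2.2] false AND false AND false = false
[2.3.1] exactly-one(true, false, false) = true
[2.3] NOT true = false
[2] false OR false OR false = false
[root] false OR false = false
Overall: false → refused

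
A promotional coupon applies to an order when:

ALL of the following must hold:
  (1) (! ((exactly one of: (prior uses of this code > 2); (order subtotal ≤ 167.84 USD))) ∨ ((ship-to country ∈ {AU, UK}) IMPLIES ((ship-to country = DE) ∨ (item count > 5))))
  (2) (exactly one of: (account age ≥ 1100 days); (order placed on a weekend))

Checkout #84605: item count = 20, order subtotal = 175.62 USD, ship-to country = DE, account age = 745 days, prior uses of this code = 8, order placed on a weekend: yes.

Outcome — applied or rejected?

Atomic conditions:
  prior uses of this code > 2: 8 > 2 is true
  order subtotal ≤ 167.84 USD: 175.62 ≤ 167.84 is false
  ship-to country ∈ {AU, UK}: DE is not in the set → false
  ship-to country = DE: DE == DE is true
  item count > 5: 20 > 5 is true
  account age ≥ 1100 days: 745 ≥ 1100 is false
  order placed on a weekend: yes → true
Combine:
[1.1.1] exactly-one(true, false) = true
[1.1] NOT true = false
[1.2.2] true OR true = true
[1.2] false → true (antecedent false ⇒ implication holds) = true
[1] false OR true = true
[2] exactly-one(false, true) = true
[root] true AND true = true
Overall: true → applied

Applied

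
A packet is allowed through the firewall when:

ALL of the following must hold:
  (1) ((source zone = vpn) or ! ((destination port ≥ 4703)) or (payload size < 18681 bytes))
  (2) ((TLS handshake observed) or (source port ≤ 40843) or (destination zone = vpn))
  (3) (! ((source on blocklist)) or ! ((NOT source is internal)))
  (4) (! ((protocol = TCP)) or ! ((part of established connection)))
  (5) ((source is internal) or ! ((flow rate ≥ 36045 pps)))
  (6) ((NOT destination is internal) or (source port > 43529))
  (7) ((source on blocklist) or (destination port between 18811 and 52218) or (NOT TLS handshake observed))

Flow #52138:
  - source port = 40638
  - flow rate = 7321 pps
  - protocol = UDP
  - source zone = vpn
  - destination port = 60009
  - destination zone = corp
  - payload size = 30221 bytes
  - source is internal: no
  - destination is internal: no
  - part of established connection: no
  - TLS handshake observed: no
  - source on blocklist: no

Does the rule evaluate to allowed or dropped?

Atomic conditions:
  source zone = vpn: vpn == vpn is true
  destination port ≥ 4703: 60009 ≥ 4703 is true
  payload size < 18681 bytes: 30221 < 18681 is false
  TLS handshake observed: no → false
  source port ≤ 40843: 40638 ≤ 40843 is true
  destination zone = vpn: corp == vpn is false
  source on blocklist: no → false
  NOT source is internal: no → true
  protocol = TCP: UDP == TCP is false
  part of established connection: no → false
  source is internal: no → false
  flow rate ≥ 36045 pps: 7321 ≥ 36045 is false
  NOT destination is internal: no → true
  source port > 43529: 40638 > 43529 is false
  destination port between 18811 and 52218: 60009 in [18811, 52218] is false
  NOT TLS handshake observed: no → true
Combine:
[1.2] NOT true = false
[1] true OR false OR false = true
[2] false OR true OR false = true
[3.1] NOT false = true
[3.2] NOT true = false
[3] true OR false = true
[4.1] NOT false = true
[4.2] NOT false = true
[4] true OR true = true
[5.2] NOT false = true
[5] false OR true = true
[6] true OR false = true
[7] false OR false OR true = true
[root] true AND true AND true AND true AND true AND true AND true = true
Overall: true → allowed

Allowed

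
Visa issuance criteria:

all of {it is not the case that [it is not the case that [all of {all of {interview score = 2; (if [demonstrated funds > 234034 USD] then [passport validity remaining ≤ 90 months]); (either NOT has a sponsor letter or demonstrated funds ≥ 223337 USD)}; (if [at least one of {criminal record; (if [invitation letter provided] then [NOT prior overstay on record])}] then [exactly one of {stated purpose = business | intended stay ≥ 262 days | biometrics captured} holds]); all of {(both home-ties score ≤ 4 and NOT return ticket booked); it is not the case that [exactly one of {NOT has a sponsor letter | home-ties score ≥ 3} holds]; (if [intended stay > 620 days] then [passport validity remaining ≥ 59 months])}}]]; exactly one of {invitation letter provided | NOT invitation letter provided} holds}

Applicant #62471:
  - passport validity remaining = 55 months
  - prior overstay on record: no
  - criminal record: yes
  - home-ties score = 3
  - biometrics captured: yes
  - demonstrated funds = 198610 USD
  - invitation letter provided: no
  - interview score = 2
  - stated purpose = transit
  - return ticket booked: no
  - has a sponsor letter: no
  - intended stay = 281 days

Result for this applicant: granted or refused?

Refused

Atomic conditions:
  interview score = 2: 2 == 2 is true
  demonstrated funds > 234034 USD: 198610 > 234034 is false
  passport validity remaining ≤ 90 months: 55 ≤ 90 is true
  NOT has a sponsor letter: no → true
  demonstrated funds ≥ 223337 USD: 198610 ≥ 223337 is false
  criminal record: yes → true
  invitation letter provided: no → false
  NOT prior overstay on record: no → true
  stated purpose = business: transit == business is false
  intended stay ≥ 262 days: 281 ≥ 262 is true
  biometrics captured: yes → true
  home-ties score ≤ 4: 3 ≤ 4 is true
  NOT return ticket booked: no → true
  home-ties score ≥ 3: 3 ≥ 3 is true
  intended stay > 620 days: 281 > 620 is false
  passport validity remaining ≥ 59 months: 55 ≥ 59 is false
  NOT invitation letter provided: no → true
Combine:
[1.1.1.1.2] false → true (antecedent false ⇒ implication holds) = true
[1.1.1.1.3] true OR false = true
[1.1.1.1] true AND true AND true = true
[1.1.1.2.1.2] false → true (antecedent false ⇒ implication holds) = true
[1.1.1.2.1] true OR true = true
[1.1.1.2.2] exactly-one(false, true, true) = false
[1.1.1.2] true → false = false
[1.1.1.3.1] true AND true = true
[1.1.1.3.2.1] exactly-one(true, true) = false
[1.1.1.3.2] NOT false = true
[1.1.1.3.3] false → false (antecedent false ⇒ implication holds) = true
[1.1.1.3] true AND true AND true = true
[1.1.1] true AND false AND true = false
[1.1] NOT false = true
[1] NOT true = false
[2] exactly-one(false, true) = true
[root] false AND true = false
Overall: false → refused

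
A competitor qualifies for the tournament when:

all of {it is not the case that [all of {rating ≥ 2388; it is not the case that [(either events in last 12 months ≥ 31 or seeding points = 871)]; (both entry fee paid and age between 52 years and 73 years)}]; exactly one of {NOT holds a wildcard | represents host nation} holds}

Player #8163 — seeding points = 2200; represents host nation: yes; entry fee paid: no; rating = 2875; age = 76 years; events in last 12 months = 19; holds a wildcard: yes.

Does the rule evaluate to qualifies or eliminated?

Atomic conditions:
  rating ≥ 2388: 2875 ≥ 2388 is true
  events in last 12 months ≥ 31: 19 ≥ 31 is false
  seeding points = 871: 2200 == 871 is false
  entry fee paid: no → false
  age between 52 years and 73 years: 76 in [52, 73] is false
  NOT holds a wildcard: yes → false
  represents host nation: yes → true
Combine:
[1.1.2.1] false OR false = false
[1.1.2] NOT false = true
[1.1.3] false AND false = false
[1.1] true AND true AND false = false
[1] NOT false = true
[2] exactly-one(false, true) = true
[root] true AND true = true
Overall: true → qualifies

Qualifies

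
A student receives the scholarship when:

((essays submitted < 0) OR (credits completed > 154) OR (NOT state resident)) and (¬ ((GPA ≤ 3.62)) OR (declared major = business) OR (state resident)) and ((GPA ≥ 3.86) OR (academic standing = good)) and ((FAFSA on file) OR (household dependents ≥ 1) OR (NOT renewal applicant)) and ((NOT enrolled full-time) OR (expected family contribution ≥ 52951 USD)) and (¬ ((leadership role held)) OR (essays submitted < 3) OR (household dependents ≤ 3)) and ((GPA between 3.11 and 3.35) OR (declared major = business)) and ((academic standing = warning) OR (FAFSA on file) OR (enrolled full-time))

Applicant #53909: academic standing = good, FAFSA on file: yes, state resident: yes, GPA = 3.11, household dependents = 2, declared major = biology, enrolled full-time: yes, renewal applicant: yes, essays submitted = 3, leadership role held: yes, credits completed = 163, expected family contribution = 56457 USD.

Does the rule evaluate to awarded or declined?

Awarded

Atomic conditions:
  essays submitted < 0: 3 < 0 is false
  credits completed > 154: 163 > 154 is true
  NOT state resident: yes → false
  GPA ≤ 3.62: 3.11 ≤ 3.62 is true
  declared major = business: biology == business is false
  state resident: yes → true
  GPA ≥ 3.86: 3.11 ≥ 3.86 is false
  academic standing = good: good == good is true
  FAFSA on file: yes → true
  household dependents ≥ 1: 2 ≥ 1 is true
  NOT renewal applicant: yes → false
  NOT enrolled full-time: yes → false
  expected family contribution ≥ 52951 USD: 56457 ≥ 52951 is true
  leadership role held: yes → true
  essays submitted < 3: 3 < 3 is false
  household dependents ≤ 3: 2 ≤ 3 is true
  GPA between 3.11 and 3.35: 3.11 in [3.11, 3.35] is true
  academic standing = warning: good == warning is false
  enrolled full-time: yes → true
Combine:
[1] false OR true OR false = true
[2.1] NOT true = false
[2] false OR false OR true = true
[3] false OR true = true
[4] true OR true OR false = true
[5] false OR true = true
[6.1] NOT true = false
[6] false OR false OR true = true
[7] true OR false = true
[8] false OR true OR true = true
[root] true AND true AND true AND true AND true AND true AND true AND true = true
Overall: true → awarded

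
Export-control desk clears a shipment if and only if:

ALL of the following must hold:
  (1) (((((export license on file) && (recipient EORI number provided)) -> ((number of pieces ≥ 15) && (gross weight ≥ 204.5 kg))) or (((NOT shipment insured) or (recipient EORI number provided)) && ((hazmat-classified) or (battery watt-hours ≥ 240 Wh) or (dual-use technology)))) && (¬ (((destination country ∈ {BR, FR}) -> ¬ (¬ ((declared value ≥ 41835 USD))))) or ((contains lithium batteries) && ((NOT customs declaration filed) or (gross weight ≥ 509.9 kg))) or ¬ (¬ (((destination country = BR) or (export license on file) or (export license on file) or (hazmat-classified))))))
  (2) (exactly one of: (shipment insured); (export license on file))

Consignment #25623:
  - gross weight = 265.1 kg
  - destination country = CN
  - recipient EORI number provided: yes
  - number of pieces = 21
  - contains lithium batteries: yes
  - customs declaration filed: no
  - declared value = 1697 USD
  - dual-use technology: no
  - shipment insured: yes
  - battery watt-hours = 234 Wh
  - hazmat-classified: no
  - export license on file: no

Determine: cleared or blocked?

Cleared

Atomic conditions:
  export license on file: no → false
  recipient EORI number provided: yes → true
  number of pieces ≥ 15: 21 ≥ 15 is true
  gross weight ≥ 204.5 kg: 265.1 ≥ 204.5 is true
  NOT shipment insured: yes → false
  hazmat-classified: no → false
  battery watt-hours ≥ 240 Wh: 234 ≥ 240 is false
  dual-use technology: no → false
  destination country ∈ {BR, FR}: CN is not in the set → false
  declared value ≥ 41835 USD: 1697 ≥ 41835 is false
  contains lithium batteries: yes → true
  NOT customs declaration filed: no → true
  gross weight ≥ 509.9 kg: 265.1 ≥ 509.9 is false
  destination country = BR: CN == BR is false
  shipment insured: yes → true
Combine:
[1.1.1.1] false AND true = false
[1.1.1.2] true AND true = true
[1.1.1] false → true (antecedent false ⇒ implication holds) = true
[1.1.2.1] false OR true = true
[1.1.2.2] false OR false OR false = false
[1.1.2] true AND false = false
[1.1] true OR false = true
[1.2.1.1.2.1] NOT false = true
[1.2.1.1.2] NOT true = false
[1.2.1.1] false → false (antecedent false ⇒ implication holds) = true
[1.2.1] NOT true = false
[1.2.2.2] true OR false = true
[1.2.2] true AND true = true
[1.2.3.1.1] false OR false OR false OR false = false
[1.2.3.1] NOT false = true
[1.2.3] NOT true = false
[1.2] false OR true OR false = true
[1] true AND true = true
[2] exactly-one(true, false) = true
[root] true AND true = true
Overall: true → cleared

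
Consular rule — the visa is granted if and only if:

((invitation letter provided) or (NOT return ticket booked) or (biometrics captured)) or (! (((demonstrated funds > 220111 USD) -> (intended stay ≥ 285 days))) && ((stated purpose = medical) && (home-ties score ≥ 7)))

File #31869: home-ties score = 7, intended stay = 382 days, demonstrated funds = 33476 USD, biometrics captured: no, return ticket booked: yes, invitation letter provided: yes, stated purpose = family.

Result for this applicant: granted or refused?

Atomic conditions:
  invitation letter provided: yes → true
  NOT return ticket booked: yes → false
  biometrics captured: no → false
  demonstrated funds > 220111 USD: 33476 > 220111 is false
  intended stay ≥ 285 days: 382 ≥ 285 is true
  stated purpose = medical: family == medical is false
  home-ties score ≥ 7: 7 ≥ 7 is true
Combine:
[1] true OR false OR false = true
[2.1.1] false → true (antecedent false ⇒ implication holds) = true
[2.1] NOT true = false
[2.2] false AND true = false
[2] false AND false = false
[root] true OR false = true
Overall: true → granted

Granted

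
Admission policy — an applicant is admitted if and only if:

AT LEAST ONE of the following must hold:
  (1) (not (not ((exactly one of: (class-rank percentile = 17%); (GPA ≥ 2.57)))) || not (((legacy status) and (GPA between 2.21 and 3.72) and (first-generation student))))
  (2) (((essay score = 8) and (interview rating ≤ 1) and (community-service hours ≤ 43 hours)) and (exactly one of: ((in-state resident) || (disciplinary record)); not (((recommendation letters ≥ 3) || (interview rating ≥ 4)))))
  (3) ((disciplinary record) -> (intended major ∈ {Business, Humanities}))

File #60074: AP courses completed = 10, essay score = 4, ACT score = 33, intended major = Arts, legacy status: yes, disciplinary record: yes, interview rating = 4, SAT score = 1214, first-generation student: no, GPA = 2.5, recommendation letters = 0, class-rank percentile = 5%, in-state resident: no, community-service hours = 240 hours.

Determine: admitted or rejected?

Atomic conditions:
  class-rank percentile = 17%: 5 == 17 is false
  GPA ≥ 2.57: 2.5 ≥ 2.57 is false
  legacy status: yes → true
  GPA between 2.21 and 3.72: 2.5 in [2.21, 3.72] is true
  first-generation student: no → false
  essay score = 8: 4 == 8 is false
  interview rating ≤ 1: 4 ≤ 1 is false
  community-service hours ≤ 43 hours: 240 ≤ 43 is false
  in-state resident: no → false
  disciplinary record: yes → true
  recommendation letters ≥ 3: 0 ≥ 3 is false
  interview rating ≥ 4: 4 ≥ 4 is true
  intended major ∈ {Business, Humanities}: Arts is not in the set → false
Combine:
[1.1.1.1] exactly-one(false, false) = false
[1.1.1] NOT false = true
[1.1] NOT true = false
[1.2.1] true AND true AND false = false
[1.2] NOT false = true
[1] false OR true = true
[2.1] false AND false AND false = false
[2.2.1] false OR true = true
[2.2.2.1] false OR true = true
[2.2.2] NOT true = false
[2.2] exactly-one(true, false) = true
[2] false AND true = false
[3] true → false = false
[root] true OR false OR false = true
Overall: true → admitted

Admitted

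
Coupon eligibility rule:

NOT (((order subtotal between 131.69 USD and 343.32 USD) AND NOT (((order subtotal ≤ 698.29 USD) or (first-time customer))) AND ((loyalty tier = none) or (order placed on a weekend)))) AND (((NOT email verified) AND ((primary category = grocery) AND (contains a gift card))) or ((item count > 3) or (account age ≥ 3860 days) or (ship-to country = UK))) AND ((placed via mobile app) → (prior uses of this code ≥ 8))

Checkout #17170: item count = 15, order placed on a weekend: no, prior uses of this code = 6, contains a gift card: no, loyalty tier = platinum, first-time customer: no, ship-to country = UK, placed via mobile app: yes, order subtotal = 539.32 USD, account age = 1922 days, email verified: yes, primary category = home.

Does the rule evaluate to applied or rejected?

Rejected

Atomic conditions:
  order subtotal between 131.69 USD and 343.32 USD: 539.32 in [131.69, 343.32] is false
  order subtotal ≤ 698.29 USD: 539.32 ≤ 698.29 is true
  first-time customer: no → false
  loyalty tier = none: platinum == none is false
  order placed on a weekend: no → false
  NOT email verified: yes → false
  primary category = grocery: home == grocery is false
  contains a gift card: no → false
  item count > 3: 15 > 3 is true
  account age ≥ 3860 days: 1922 ≥ 3860 is false
  ship-to country = UK: UK == UK is true
  placed via mobile app: yes → true
  prior uses of this code ≥ 8: 6 ≥ 8 is false
Combine:
[1.1.2.1] true OR false = true
[1.1.2] NOT true = false
[1.1.3] false OR false = false
[1.1] false AND false AND false = false
[1] NOT false = true
[2.1.2] false AND false = false
[2.1] false AND false = false
[2.2] true OR false OR true = true
[2] false OR true = true
[3] true → false = false
[root] true AND true AND false = false
Overall: false → rejected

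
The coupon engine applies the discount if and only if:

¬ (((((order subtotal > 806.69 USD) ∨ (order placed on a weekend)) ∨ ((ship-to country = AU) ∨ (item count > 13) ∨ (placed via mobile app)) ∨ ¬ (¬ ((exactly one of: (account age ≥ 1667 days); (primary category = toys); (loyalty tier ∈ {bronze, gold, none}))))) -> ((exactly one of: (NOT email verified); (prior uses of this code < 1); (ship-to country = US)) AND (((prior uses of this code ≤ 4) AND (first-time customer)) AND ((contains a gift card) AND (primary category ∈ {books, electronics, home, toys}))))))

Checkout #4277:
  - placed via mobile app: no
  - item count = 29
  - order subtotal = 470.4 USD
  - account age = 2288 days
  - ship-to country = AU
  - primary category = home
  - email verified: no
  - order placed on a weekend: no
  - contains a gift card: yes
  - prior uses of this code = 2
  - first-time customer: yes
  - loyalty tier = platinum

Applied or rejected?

Rejected

Atomic conditions:
  order subtotal > 806.69 USD: 470.4 > 806.69 is false
  order placed on a weekend: no → false
  ship-to country = AU: AU == AU is true
  item count > 13: 29 > 13 is true
  placed via mobile app: no → false
  account age ≥ 1667 days: 2288 ≥ 1667 is true
  primary category = toys: home == toys is false
  loyalty tier ∈ {bronze, gold, none}: platinum is not in the set → false
  NOT email verified: no → true
  prior uses of this code < 1: 2 < 1 is false
  ship-to country = US: AU == US is false
  prior uses of this code ≤ 4: 2 ≤ 4 is true
  first-time customer: yes → true
  contains a gift card: yes → true
  primary category ∈ {books, electronics, home, toys}: home is in the set → true
Combine:
[1.1.1] false OR false = false
[1.1.2] true OR true OR false = true
[1.1.3.1.1] exactly-one(true, false, false) = true
[1.1.3.1] NOT true = false
[1.1.3] NOT false = true
[1.1] false OR true OR true = true
[1.2.1] exactly-one(true, false, false) = true
[1.2.2.1] true AND true = true
[1.2.2.2] true AND true = true
[1.2.2] true AND true = true
[1.2] true AND true = true
[1] true → true = true
[root] NOT true = false
Overall: false → rejected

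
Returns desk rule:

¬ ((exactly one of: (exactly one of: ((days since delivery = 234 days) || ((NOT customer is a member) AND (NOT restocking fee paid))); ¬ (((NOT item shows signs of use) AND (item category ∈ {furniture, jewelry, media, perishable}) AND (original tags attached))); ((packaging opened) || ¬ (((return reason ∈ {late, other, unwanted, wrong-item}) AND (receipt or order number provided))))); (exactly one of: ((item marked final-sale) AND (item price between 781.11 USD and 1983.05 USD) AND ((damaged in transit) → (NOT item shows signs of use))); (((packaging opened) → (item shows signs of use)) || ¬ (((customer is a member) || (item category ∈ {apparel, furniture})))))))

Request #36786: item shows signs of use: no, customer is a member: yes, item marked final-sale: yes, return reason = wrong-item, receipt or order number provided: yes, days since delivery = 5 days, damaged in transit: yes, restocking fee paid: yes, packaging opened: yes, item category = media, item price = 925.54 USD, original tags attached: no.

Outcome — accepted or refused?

Refused

Atomic conditions:
  days since delivery = 234 days: 5 == 234 is false
  NOT customer is a member: yes → false
  NOT restocking fee paid: yes → false
  NOT item shows signs of use: no → true
  item category ∈ {furniture, jewelry, media, perishable}: media is in the set → true
  original tags attached: no → false
  packaging opened: yes → true
  return reason ∈ {late, other, unwanted, wrong-item}: wrong-item is in the set → true
  receipt or order number provided: yes → true
  item marked final-sale: yes → true
  item price between 781.11 USD and 1983.05 USD: 925.54 in [781.11, 1983.05] is true
  damaged in transit: yes → true
  item shows signs of use: no → false
  customer is a member: yes → true
  item category ∈ {apparel, furniture}: media is not in the set → false
Combine:
[1.1.1.2] false AND false = false
[1.1.1] false OR false = false
[1.1.2.1] true AND true AND false = false
[1.1.2] NOT false = true
[1.1.3.2.1] true AND true = true
[1.1.3.2] NOT true = false
[1.1.3] true OR false = true
[1.1] exactly-one(false, true, true) = false
[1.2.1.3] true → true = true
[1.2.1] true AND true AND true = true
[1.2.2.1] true → false = false
[1.2.2.2.1] true OR false = true
[1.2.2.2] NOT true = false
[1.2.2] false OR false = false
[1.2] exactly-one(true, false) = true
[1] exactly-one(false, true) = true
[root] NOT true = false
Overall: false → refused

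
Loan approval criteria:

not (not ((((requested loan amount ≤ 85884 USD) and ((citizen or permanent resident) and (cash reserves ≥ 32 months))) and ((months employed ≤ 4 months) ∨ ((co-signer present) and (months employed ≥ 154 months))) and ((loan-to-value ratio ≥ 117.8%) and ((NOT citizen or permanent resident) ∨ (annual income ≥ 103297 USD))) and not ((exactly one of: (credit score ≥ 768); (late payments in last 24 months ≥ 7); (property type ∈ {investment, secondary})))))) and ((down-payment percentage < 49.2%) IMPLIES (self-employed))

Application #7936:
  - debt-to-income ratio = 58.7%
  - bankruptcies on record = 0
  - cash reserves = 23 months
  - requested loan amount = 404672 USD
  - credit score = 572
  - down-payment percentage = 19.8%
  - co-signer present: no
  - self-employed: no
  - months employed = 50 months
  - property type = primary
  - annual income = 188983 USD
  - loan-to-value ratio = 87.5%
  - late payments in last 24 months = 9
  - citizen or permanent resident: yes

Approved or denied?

Atomic conditions:
  requested loan amount ≤ 85884 USD: 404672 ≤ 85884 is false
  citizen or permanent resident: yes → true
  cash reserves ≥ 32 months: 23 ≥ 32 is false
  months employed ≤ 4 months: 50 ≤ 4 is false
  co-signer present: no → false
  months employed ≥ 154 months: 50 ≥ 154 is false
  loan-to-value ratio ≥ 117.8%: 87.5 ≥ 117.8 is false
  NOT citizen or permanent resident: yes → false
  annual income ≥ 103297 USD: 188983 ≥ 103297 is true
  credit score ≥ 768: 572 ≥ 768 is false
  late payments in last 24 months ≥ 7: 9 ≥ 7 is true
  property type ∈ {investment, secondary}: primary is not in the set → false
  down-payment percentage < 49.2%: 19.8 < 49.2 is true
  self-employed: no → false
Combine:
[1.1.1.1.2] true AND false = false
[1.1.1.1] false AND false = false
[1.1.1.2.2] false AND false = false
[1.1.1.2] false OR false = false
[1.1.1.3.2] false OR true = true
[1.1.1.3] false AND true = false
[1.1.1.4.1] exactly-one(false, true, false) = true
[1.1.1.4] NOT true = false
[1.1.1] false AND false AND false AND false = false
[1.1] NOT false = true
[1] NOT true = false
[2] true → false = false
[root] false AND false = false
Overall: false → denied

Denied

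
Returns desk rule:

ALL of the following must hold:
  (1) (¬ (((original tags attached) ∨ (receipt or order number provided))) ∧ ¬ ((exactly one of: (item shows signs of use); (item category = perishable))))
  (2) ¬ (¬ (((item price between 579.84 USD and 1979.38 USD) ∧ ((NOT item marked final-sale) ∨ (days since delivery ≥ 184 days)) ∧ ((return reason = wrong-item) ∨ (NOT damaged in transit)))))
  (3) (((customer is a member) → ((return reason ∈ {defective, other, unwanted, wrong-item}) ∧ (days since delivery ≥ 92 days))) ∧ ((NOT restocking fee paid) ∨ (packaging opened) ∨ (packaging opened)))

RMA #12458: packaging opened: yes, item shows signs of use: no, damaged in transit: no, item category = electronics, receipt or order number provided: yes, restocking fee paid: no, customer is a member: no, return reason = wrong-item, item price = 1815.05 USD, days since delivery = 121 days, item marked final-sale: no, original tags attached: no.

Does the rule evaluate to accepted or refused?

Refused

Atomic conditions:
  original tags attached: no → false
  receipt or order number provided: yes → true
  item shows signs of use: no → false
  item category = perishable: electronics == perishable is false
  item price between 579.84 USD and 1979.38 USD: 1815.05 in [579.84, 1979.38] is true
  NOT item marked final-sale: no → true
  days since delivery ≥ 184 days: 121 ≥ 184 is false
  return reason = wrong-item: wrong-item == wrong-item is true
  NOT damaged in transit: no → true
  customer is a member: no → false
  return reason ∈ {defective, other, unwanted, wrong-item}: wrong-item is in the set → true
  days since delivery ≥ 92 days: 121 ≥ 92 is true
  NOT restocking fee paid: no → true
  packaging opened: yes → true
Combine:
[1.1.1] false OR true = true
[1.1] NOT true = false
[1.2.1] exactly-one(false, false) = false
[1.2] NOT false = true
[1] false AND true = false
[2.1.1.2] true OR false = true
[2.1.1.3] true OR true = true
[2.1.1] true AND true AND true = true
[2.1] NOT true = false
[2] NOT false = true
[3.1.2] true AND true = true
[3.1] false → true (antecedent false ⇒ implication holds) = true
[3.2] true OR true OR true = true
[3] true AND true = true
[root] false AND true AND true = false
Overall: false → refused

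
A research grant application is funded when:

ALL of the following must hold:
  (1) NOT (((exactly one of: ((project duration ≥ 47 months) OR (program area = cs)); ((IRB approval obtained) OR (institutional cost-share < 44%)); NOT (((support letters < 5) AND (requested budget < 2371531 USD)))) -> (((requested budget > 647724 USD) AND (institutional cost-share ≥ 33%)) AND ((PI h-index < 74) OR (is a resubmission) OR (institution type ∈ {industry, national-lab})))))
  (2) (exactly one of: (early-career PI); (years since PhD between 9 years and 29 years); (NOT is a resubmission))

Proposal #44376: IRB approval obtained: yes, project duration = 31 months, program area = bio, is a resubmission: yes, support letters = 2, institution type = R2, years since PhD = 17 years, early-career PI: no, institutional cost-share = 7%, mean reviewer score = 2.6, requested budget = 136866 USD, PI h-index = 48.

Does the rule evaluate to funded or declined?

Funded

Atomic conditions:
  project duration ≥ 47 months: 31 ≥ 47 is false
  program area = cs: bio == cs is false
  IRB approval obtained: yes → true
  institutional cost-share < 44%: 7 < 44 is true
  support letters < 5: 2 < 5 is true
  requested budget < 2371531 USD: 136866 < 2371531 is true
  requested budget > 647724 USD: 136866 > 647724 is false
  institutional cost-share ≥ 33%: 7 ≥ 33 is false
  PI h-index < 74: 48 < 74 is true
  is a resubmission: yes → true
  institution type ∈ {industry, national-lab}: R2 is not in the set → false
  early-career PI: no → false
  years since PhD between 9 years and 29 years: 17 in [9, 29] is true
  NOT is a resubmission: yes → false
Combine:
[1.1.1.1] false OR false = false
[1.1.1.2] true OR true = true
[1.1.1.3.1] true AND true = true
[1.1.1.3] NOT true = false
[1.1.1] exactly-one(false, true, false) = true
[1.1.2.1] false AND false = false
[1.1.2.2] true OR true OR false = true
[1.1.2] false AND true = false
[1.1] true → false = false
[1] NOT false = true
[2] exactly-one(false, true, false) = true
[root] true AND true = true
Overall: true → funded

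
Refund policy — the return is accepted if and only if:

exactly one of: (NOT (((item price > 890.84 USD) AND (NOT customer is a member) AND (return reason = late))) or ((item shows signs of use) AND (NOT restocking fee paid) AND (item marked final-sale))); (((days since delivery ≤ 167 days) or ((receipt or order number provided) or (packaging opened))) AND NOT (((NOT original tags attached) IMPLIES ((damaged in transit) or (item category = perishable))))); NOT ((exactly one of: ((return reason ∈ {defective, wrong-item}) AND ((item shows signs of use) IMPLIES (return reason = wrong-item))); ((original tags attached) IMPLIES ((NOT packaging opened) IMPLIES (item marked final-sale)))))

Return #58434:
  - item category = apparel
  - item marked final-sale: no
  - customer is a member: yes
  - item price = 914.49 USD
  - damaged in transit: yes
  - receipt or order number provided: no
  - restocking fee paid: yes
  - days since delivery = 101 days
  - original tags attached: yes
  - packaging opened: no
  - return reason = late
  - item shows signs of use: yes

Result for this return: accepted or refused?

Refused

Atomic conditions:
  item price > 890.84 USD: 914.49 > 890.84 is true
  NOT customer is a member: yes → false
  return reason = late: late == late is true
  item shows signs of use: yes → true
  NOT restocking fee paid: yes → false
  item marked final-sale: no → false
  days since delivery ≤ 167 days: 101 ≤ 167 is true
  receipt or order number provided: no → false
  packaging opened: no → false
  NOT original tags attached: yes → false
  damaged in transit: yes → true
  item category = perishable: apparel == perishable is false
  return reason ∈ {defective, wrong-item}: late is not in the set → false
  return reason = wrong-item: late == wrong-item is false
  original tags attached: yes → true
  NOT packaging opened: no → true
Combine:
[1.1.1] true AND false AND true = false
[1.1] NOT false = true
[1.2] true AND false AND false = false
[1] true OR false = true
[2.1.2] false OR false = false
[2.1] true OR false = true
[2.2.1.2] true OR false = true
[2.2.1] false → true (antecedent false ⇒ implication holds) = true
[2.2] NOT true = false
[2] true AND false = false
[3.1.1.2] true → false = false
[3.1.1] false AND false = false
[3.1.2.2] true → false = false
[3.1.2] true → false = false
[3.1] exactly-one(false, false) = false
[3] NOT false = true
[root] exactly-one(true, false, true) = false
Overall: false → refused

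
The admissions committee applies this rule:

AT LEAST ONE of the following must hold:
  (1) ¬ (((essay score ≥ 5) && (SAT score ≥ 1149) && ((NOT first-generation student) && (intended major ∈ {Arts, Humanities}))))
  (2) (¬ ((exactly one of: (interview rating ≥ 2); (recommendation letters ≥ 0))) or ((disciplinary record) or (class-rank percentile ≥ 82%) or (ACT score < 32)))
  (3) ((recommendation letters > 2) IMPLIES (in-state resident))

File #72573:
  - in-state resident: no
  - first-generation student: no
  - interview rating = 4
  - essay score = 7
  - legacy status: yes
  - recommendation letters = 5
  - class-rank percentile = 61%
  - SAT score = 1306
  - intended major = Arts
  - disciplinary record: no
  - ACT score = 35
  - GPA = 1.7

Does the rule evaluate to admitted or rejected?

Admitted

Atomic conditions:
  essay score ≥ 5: 7 ≥ 5 is true
  SAT score ≥ 1149: 1306 ≥ 1149 is true
  NOT first-generation student: no → true
  intended major ∈ {Arts, Humanities}: Arts is in the set → true
  interview rating ≥ 2: 4 ≥ 2 is true
  recommendation letters ≥ 0: 5 ≥ 0 is true
  disciplinary record: no → false
  class-rank percentile ≥ 82%: 61 ≥ 82 is false
  ACT score < 32: 35 < 32 is false
  recommendation letters > 2: 5 > 2 is true
  in-state resident: no → false
Combine:
[1.1.3] true AND true = true
[1.1] true AND true AND true = true
[1] NOT true = false
[2.1.1] exactly-one(true, true) = false
[2.1] NOT false = true
[2.2] false OR false OR false = false
[2] true OR false = true
[3] true → false = false
[root] false OR true OR false = true
Overall: true → admitted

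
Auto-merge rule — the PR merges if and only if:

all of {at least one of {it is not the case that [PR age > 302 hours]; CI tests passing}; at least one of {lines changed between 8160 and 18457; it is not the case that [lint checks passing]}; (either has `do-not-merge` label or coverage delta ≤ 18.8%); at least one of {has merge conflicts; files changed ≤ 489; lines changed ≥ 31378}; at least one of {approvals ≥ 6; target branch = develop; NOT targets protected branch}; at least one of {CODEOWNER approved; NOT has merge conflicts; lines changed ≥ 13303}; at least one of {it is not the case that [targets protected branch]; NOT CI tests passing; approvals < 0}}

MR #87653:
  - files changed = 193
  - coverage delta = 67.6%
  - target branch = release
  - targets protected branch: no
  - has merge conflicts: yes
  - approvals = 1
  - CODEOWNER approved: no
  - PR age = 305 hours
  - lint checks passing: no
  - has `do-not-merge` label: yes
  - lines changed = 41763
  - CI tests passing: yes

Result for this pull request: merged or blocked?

Atomic conditions:
  PR age > 302 hours: 305 > 302 is true
  CI tests passing: yes → true
  lines changed between 8160 and 18457: 41763 in [8160, 18457] is false
  lint checks passing: no → false
  has `do-not-merge` label: yes → true
  coverage delta ≤ 18.8%: 67.6 ≤ 18.8 is false
  has merge conflicts: yes → true
  files changed ≤ 489: 193 ≤ 489 is true
  lines changed ≥ 31378: 41763 ≥ 31378 is true
  approvals ≥ 6: 1 ≥ 6 is false
  target branch = develop: release == develop is false
  NOT targets protected branch: no → true
  CODEOWNER approved: no → false
  NOT has merge conflicts: yes → false
  lines changed ≥ 13303: 41763 ≥ 13303 is true
  targets protected branch: no → false
  NOT CI tests passing: yes → false
  approvals < 0: 1 < 0 is false
Combine:
[1.1] NOT true = false
[1] false OR true = true
[2.2] NOT false = true
[2] false OR true = true
[3] true OR false = true
[4] true OR true OR true = true
[5] false OR false OR true = true
[6] false OR false OR true = true
[7.1] NOT false = true
[7] true OR false OR false = true
[root] true AND true AND true AND true AND true AND true AND true = true
Overall: true → merged

Merged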